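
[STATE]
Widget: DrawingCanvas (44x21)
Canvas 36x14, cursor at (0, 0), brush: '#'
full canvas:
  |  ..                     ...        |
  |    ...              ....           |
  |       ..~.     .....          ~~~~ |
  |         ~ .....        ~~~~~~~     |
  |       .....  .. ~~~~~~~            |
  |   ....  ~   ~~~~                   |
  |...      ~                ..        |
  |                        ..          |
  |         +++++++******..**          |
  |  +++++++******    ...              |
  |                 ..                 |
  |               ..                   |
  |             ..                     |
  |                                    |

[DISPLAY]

+ ..                     ...                
    ...              ....                   
       ..~.     .....          ~~~~         
         ~ .....        ~~~~~~~             
       .....  .. ~~~~~~~                    
   ....  ~   ~~~~                           
...      ~                ..                
                        ..                  
         +++++++******..**                  
  +++++++******    ...                      
                 ..                         
               ..                           
             ..                             
                                            
                                            
                                            
                                            
                                            
                                            
                                            
                                            


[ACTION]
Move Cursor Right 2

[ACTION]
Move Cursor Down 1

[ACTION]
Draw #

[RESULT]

  ..                     ...                
  # ...              ....                   
       ..~.     .....          ~~~~         
         ~ .....        ~~~~~~~             
       .....  .. ~~~~~~~                    
   ....  ~   ~~~~                           
...      ~                ..                
                        ..                  
         +++++++******..**                  
  +++++++******    ...                      
                 ..                         
               ..                           
             ..                             
                                            
                                            
                                            
                                            
                                            
                                            
                                            
                                            


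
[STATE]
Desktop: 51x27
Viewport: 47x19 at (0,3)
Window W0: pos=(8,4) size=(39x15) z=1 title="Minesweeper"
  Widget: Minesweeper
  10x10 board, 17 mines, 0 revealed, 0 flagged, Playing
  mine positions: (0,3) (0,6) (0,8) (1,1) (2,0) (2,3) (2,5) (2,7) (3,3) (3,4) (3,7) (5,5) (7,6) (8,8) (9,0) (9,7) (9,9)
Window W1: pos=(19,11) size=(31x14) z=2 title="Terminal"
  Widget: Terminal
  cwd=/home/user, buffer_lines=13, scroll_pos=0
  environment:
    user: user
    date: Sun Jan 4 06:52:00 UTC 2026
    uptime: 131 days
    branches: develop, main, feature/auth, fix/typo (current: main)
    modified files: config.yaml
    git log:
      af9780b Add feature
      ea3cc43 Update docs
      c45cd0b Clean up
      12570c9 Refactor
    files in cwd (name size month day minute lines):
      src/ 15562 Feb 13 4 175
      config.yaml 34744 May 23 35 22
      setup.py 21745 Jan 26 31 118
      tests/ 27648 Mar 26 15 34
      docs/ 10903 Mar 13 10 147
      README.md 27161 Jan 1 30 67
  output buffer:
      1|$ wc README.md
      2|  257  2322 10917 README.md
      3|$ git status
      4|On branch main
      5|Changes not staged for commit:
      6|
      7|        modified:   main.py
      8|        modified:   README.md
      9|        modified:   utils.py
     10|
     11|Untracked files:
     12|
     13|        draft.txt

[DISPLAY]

                                               
        ┏━━━━━━━━━━━━━━━━━━━━━━━━━━━━━━━━━━━━━┓
        ┃ Minesweeper                         ┃
        ┠─────────────────────────────────────┨
        ┃■■■■■■■■■■                           ┃
        ┃■■■■■■■■■■                           ┃
        ┃■■■■■■■■■■                           ┃
        ┃■■■■■■■■■■                           ┃
        ┃■■■■■■■■■■┏━━━━━━━━━━━━━━━━━━━━━━━━━━━
        ┃■■■■■■■■■■┃ Terminal                  
        ┃■■■■■■■■■■┠───────────────────────────
        ┃■■■■■■■■■■┃$ wc README.md             
        ┃■■■■■■■■■■┃  257  2322 10917 README.md
        ┃■■■■■■■■■■┃$ git status               
        ┃          ┃On branch main             
        ┗━━━━━━━━━━┃Changes not staged for comm
                   ┃                           
                   ┃        modified:   main.py
                   ┃        modified:   README.


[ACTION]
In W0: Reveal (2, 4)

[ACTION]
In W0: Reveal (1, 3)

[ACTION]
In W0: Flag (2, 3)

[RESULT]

                                               
        ┏━━━━━━━━━━━━━━━━━━━━━━━━━━━━━━━━━━━━━┓
        ┃ Minesweeper                         ┃
        ┠─────────────────────────────────────┨
        ┃■■■■■■■■■■                           ┃
        ┃■■■2■■■■■■                           ┃
        ┃■■■⚑4■■■■■                           ┃
        ┃■■■■■■■■■■                           ┃
        ┃■■■■■■■■■■┏━━━━━━━━━━━━━━━━━━━━━━━━━━━
        ┃■■■■■■■■■■┃ Terminal                  
        ┃■■■■■■■■■■┠───────────────────────────
        ┃■■■■■■■■■■┃$ wc README.md             
        ┃■■■■■■■■■■┃  257  2322 10917 README.md
        ┃■■■■■■■■■■┃$ git status               
        ┃          ┃On branch main             
        ┗━━━━━━━━━━┃Changes not staged for comm
                   ┃                           
                   ┃        modified:   main.py
                   ┃        modified:   README.


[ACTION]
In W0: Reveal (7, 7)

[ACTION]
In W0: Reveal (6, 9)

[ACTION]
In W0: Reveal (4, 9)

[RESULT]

                                               
        ┏━━━━━━━━━━━━━━━━━━━━━━━━━━━━━━━━━━━━━┓
        ┃ Minesweeper                         ┃
        ┠─────────────────────────────────────┨
        ┃■■■■■■■■■■                           ┃
        ┃■■■2■■■■21                           ┃
        ┃■■■⚑4■■■2                            ┃
        ┃■■■■■■■■2                            ┃
        ┃■■■■■■211 ┏━━━━━━━━━━━━━━━━━━━━━━━━━━━
        ┃■■■■■■1   ┃ Terminal                  
        ┃■■■■■■21  ┠───────────────────────────
        ┃■■■■■■■211┃$ wc README.md             
        ┃■■■■■■■■■■┃  257  2322 10917 README.md
        ┃■■■■■■■■■■┃$ git status               
        ┃          ┃On branch main             
        ┗━━━━━━━━━━┃Changes not staged for comm
                   ┃                           
                   ┃        modified:   main.py
                   ┃        modified:   README.


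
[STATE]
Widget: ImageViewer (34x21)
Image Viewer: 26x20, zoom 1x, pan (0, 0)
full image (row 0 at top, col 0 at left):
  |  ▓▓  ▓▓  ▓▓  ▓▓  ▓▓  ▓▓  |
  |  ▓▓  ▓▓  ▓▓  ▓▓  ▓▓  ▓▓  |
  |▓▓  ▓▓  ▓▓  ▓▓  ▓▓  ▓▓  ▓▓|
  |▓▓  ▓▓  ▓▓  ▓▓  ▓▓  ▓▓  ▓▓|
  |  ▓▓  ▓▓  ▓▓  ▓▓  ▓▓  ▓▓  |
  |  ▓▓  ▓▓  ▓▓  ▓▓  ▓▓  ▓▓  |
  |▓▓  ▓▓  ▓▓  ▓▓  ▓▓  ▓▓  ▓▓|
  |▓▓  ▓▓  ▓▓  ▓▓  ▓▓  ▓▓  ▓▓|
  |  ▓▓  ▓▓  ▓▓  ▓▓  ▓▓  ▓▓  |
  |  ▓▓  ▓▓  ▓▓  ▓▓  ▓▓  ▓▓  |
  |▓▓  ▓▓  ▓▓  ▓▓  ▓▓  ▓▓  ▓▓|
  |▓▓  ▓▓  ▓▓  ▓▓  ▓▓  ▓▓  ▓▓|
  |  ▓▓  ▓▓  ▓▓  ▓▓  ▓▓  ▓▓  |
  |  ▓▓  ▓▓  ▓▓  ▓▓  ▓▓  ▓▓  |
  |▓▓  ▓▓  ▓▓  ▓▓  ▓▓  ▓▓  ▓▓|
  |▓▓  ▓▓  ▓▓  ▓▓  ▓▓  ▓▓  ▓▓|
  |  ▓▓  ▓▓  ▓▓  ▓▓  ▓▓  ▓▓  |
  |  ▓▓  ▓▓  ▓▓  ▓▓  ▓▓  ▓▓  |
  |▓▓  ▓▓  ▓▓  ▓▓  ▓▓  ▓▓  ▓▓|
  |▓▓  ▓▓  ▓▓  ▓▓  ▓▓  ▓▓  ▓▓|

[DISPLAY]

  ▓▓  ▓▓  ▓▓  ▓▓  ▓▓  ▓▓          
  ▓▓  ▓▓  ▓▓  ▓▓  ▓▓  ▓▓          
▓▓  ▓▓  ▓▓  ▓▓  ▓▓  ▓▓  ▓▓        
▓▓  ▓▓  ▓▓  ▓▓  ▓▓  ▓▓  ▓▓        
  ▓▓  ▓▓  ▓▓  ▓▓  ▓▓  ▓▓          
  ▓▓  ▓▓  ▓▓  ▓▓  ▓▓  ▓▓          
▓▓  ▓▓  ▓▓  ▓▓  ▓▓  ▓▓  ▓▓        
▓▓  ▓▓  ▓▓  ▓▓  ▓▓  ▓▓  ▓▓        
  ▓▓  ▓▓  ▓▓  ▓▓  ▓▓  ▓▓          
  ▓▓  ▓▓  ▓▓  ▓▓  ▓▓  ▓▓          
▓▓  ▓▓  ▓▓  ▓▓  ▓▓  ▓▓  ▓▓        
▓▓  ▓▓  ▓▓  ▓▓  ▓▓  ▓▓  ▓▓        
  ▓▓  ▓▓  ▓▓  ▓▓  ▓▓  ▓▓          
  ▓▓  ▓▓  ▓▓  ▓▓  ▓▓  ▓▓          
▓▓  ▓▓  ▓▓  ▓▓  ▓▓  ▓▓  ▓▓        
▓▓  ▓▓  ▓▓  ▓▓  ▓▓  ▓▓  ▓▓        
  ▓▓  ▓▓  ▓▓  ▓▓  ▓▓  ▓▓          
  ▓▓  ▓▓  ▓▓  ▓▓  ▓▓  ▓▓          
▓▓  ▓▓  ▓▓  ▓▓  ▓▓  ▓▓  ▓▓        
▓▓  ▓▓  ▓▓  ▓▓  ▓▓  ▓▓  ▓▓        
                                  


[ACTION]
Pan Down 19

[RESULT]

▓▓  ▓▓  ▓▓  ▓▓  ▓▓  ▓▓  ▓▓        
                                  
                                  
                                  
                                  
                                  
                                  
                                  
                                  
                                  
                                  
                                  
                                  
                                  
                                  
                                  
                                  
                                  
                                  
                                  
                                  


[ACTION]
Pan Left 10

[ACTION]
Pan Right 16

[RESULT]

▓▓  ▓▓  ▓▓                        
                                  
                                  
                                  
                                  
                                  
                                  
                                  
                                  
                                  
                                  
                                  
                                  
                                  
                                  
                                  
                                  
                                  
                                  
                                  
                                  


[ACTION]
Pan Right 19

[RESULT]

                                  
                                  
                                  
                                  
                                  
                                  
                                  
                                  
                                  
                                  
                                  
                                  
                                  
                                  
                                  
                                  
                                  
                                  
                                  
                                  
                                  


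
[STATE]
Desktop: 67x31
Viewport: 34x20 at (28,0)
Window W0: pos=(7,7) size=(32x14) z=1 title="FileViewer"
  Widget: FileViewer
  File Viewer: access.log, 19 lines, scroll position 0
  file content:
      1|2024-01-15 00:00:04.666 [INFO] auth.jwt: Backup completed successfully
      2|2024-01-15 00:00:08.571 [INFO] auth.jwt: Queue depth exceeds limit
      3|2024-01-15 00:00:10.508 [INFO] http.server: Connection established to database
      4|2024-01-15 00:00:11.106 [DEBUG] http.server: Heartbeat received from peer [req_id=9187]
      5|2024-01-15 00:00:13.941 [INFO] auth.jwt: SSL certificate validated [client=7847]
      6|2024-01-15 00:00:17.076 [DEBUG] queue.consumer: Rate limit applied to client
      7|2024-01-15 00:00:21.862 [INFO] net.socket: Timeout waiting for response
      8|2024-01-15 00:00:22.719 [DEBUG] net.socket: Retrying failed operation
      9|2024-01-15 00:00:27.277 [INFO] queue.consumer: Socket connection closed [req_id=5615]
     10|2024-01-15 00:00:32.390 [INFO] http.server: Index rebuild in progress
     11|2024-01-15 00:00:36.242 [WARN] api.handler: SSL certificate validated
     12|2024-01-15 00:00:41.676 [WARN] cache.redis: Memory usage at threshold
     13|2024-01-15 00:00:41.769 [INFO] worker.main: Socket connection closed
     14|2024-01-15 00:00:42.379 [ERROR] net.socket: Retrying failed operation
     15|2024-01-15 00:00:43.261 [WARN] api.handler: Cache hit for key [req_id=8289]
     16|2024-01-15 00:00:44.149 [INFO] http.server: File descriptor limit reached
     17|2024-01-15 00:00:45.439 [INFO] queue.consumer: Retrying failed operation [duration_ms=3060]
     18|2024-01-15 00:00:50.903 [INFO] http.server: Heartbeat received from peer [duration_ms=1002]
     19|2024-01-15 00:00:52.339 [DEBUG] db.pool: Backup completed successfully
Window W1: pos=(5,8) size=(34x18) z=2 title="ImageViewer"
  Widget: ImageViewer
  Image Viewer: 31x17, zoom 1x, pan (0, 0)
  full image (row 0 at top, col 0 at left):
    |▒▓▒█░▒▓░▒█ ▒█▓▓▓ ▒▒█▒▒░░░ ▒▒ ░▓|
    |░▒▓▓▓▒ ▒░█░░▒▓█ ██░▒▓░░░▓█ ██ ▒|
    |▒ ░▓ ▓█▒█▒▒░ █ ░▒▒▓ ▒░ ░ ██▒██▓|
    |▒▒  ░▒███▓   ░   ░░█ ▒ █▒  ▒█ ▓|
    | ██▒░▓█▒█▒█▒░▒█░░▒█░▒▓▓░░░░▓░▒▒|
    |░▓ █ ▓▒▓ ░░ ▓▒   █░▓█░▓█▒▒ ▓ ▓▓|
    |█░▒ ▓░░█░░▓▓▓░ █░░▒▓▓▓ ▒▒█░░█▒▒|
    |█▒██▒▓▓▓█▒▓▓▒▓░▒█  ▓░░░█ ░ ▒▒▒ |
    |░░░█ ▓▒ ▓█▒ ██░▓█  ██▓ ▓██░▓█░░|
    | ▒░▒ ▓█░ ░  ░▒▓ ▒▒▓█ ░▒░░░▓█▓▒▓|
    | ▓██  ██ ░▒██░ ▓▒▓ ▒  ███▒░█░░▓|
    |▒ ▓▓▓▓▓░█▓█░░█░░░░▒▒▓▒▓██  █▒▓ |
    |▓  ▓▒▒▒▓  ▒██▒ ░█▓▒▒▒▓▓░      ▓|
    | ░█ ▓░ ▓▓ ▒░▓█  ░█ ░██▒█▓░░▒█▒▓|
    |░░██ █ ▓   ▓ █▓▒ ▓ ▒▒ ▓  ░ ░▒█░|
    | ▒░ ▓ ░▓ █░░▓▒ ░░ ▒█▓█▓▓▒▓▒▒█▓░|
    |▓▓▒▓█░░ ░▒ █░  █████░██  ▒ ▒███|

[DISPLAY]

                                  
                                  
                                  
                                  
                                  
                                  
                                  
━━━━━━━━━━┓                       
━━━━━━━━━━┓                       
          ┃                       
──────────┨                       
░░░ ▒▒ ░▓ ┃                       
░░▓█ ██ ▒ ┃                       
 ░ ██▒██▓ ┃                       
 █▒  ▒█ ▓ ┃                       
▓░░░░▓░▒▒ ┃                       
▓█▒▒ ▓ ▓▓ ┃                       
 ▒▒█░░█▒▒ ┃                       
░█ ░ ▒▒▒  ┃                       
 ▓██░▓█░░ ┃                       


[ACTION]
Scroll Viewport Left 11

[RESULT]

                                  
                                  
                                  
                                  
                                  
                                  
                                  
━━━━━━━━━━━━━━━━━━━━━┓            
━━━━━━━━━━━━━━━━━━━━━┓            
r                    ┃            
─────────────────────┨            
▒█▓▓▓ ▒▒█▒▒░░░ ▒▒ ░▓ ┃            
░▒▓█ ██░▒▓░░░▓█ ██ ▒ ┃            
░ █ ░▒▒▓ ▒░ ░ ██▒██▓ ┃            
  ░   ░░█ ▒ █▒  ▒█ ▓ ┃            
▒░▒█░░▒█░▒▓▓░░░░▓░▒▒ ┃            
 ▓▒   █░▓█░▓█▒▒ ▓ ▓▓ ┃            
▓▓░ █░░▒▓▓▓ ▒▒█░░█▒▒ ┃            
▓▒▓░▒█  ▓░░░█ ░ ▒▒▒  ┃            
 ██░▓█  ██▓ ▓██░▓█░░ ┃            


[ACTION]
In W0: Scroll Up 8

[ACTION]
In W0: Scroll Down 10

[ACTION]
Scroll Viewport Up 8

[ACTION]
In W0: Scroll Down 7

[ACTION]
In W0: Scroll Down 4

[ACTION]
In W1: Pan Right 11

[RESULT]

                                  
                                  
                                  
                                  
                                  
                                  
                                  
━━━━━━━━━━━━━━━━━━━━━┓            
━━━━━━━━━━━━━━━━━━━━━┓            
r                    ┃            
─────────────────────┨            
░░░ ▒▒ ░▓            ┃            
░░▓█ ██ ▒            ┃            
 ░ ██▒██▓            ┃            
 █▒  ▒█ ▓            ┃            
▓░░░░▓░▒▒            ┃            
▓█▒▒ ▓ ▓▓            ┃            
 ▒▒█░░█▒▒            ┃            
░█ ░ ▒▒▒             ┃            
 ▓██░▓█░░            ┃            


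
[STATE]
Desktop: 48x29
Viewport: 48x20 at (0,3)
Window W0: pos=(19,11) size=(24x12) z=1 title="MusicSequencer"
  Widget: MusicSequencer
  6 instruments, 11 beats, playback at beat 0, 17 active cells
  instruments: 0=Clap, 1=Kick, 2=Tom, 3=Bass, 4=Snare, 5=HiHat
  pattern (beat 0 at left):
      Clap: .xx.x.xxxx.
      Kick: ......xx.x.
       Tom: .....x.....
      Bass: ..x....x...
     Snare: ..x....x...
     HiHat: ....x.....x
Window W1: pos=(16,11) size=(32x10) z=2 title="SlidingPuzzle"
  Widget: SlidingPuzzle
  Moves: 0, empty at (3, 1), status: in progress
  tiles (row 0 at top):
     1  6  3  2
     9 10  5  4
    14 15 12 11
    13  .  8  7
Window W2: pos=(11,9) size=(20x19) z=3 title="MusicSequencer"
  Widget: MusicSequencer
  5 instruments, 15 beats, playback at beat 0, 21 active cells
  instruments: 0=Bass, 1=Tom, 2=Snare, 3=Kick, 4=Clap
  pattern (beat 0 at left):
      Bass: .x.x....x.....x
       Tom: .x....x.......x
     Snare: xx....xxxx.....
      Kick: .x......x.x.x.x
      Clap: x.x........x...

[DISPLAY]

                                                
                                                
                                                
                                                
                                                
                                                
           ┏━━━━━━━━━━━━━━━━━━┓                 
           ┃ MusicSequencer   ┃                 
           ┠──────────────────┨━━━━━━━━━━━━━━━━┓
           ┃      ▼12345678901┃                ┃
           ┃  Bass·█·█····█···┃────────────────┨
           ┃   Tom·█····█·····┃─┬────┐         ┃
           ┃ Snare██····████··┃ │  2 │         ┃
           ┃  Kick·█······█·█·┃─┼────┤         ┃
           ┃  Clap█·█········█┃ │  4 │         ┃
           ┃                  ┃─┼────┤         ┃
           ┃                  ┃ │ 11 │         ┃
           ┃                  ┃━━━━━━━━━━━━━━━━┛
           ┃                  ┃           ┃     
           ┃                  ┃━━━━━━━━━━━┛     


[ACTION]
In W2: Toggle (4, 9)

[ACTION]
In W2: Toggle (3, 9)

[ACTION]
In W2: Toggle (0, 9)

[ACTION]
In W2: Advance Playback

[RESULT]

                                                
                                                
                                                
                                                
                                                
                                                
           ┏━━━━━━━━━━━━━━━━━━┓                 
           ┃ MusicSequencer   ┃                 
           ┠──────────────────┨━━━━━━━━━━━━━━━━┓
           ┃      0▼2345678901┃                ┃
           ┃  Bass·█·█····██··┃────────────────┨
           ┃   Tom·█····█·····┃─┬────┐         ┃
           ┃ Snare██····████··┃ │  2 │         ┃
           ┃  Kick·█······███·┃─┼────┤         ┃
           ┃  Clap█·█······█·█┃ │  4 │         ┃
           ┃                  ┃─┼────┤         ┃
           ┃                  ┃ │ 11 │         ┃
           ┃                  ┃━━━━━━━━━━━━━━━━┛
           ┃                  ┃           ┃     
           ┃                  ┃━━━━━━━━━━━┛     


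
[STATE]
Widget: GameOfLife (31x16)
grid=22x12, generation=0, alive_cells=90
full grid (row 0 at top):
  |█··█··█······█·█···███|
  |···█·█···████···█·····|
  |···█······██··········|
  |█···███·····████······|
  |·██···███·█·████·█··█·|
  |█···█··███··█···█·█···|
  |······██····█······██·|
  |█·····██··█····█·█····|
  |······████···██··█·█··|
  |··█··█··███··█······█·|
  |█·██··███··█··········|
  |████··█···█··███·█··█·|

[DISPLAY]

Gen: 0                         
█··█··█······█·█···███         
···█·█···████···█·····         
···█······██··········         
█···███·····████······         
·██···███·█·████·█··█·         
█···█··███··█···█·█···         
······██····█······██·         
█·····██··█····█·█····         
······████···██··█·█··         
··█··█··███··█······█·         
█·██··███··█··········         
████··█···█··███·█··█·         
                               
                               
                               


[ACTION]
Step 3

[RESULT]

Gen: 3                         
··███·····████········         
··███···██··████······         
██·█·█·██·······█·····         
██···██······█··██····         
··█··██····█··█·█·····         
██··█··██·██··········         
·█·█···█·██·█·██······         
···█·····█·███········         
·██···█······████·····         
·███·█·█··············         
·███·███····█·········         
·····███····█·········         
                               
                               
                               


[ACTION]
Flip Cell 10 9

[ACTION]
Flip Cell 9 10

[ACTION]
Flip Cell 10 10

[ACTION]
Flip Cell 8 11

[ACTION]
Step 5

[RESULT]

Gen: 8                         
······················         
··█··█··█··█····██····         
·█·███···█·██·███·█···         
····██····█·█·██·███··         
··██····█·█···█··██···         
···········██·██·█····         
███·····██·█····█·····         
·█·············█······         
············█·········         
··········█·█·██······         
·············█·█······         
··············█·······         
                               
                               
                               


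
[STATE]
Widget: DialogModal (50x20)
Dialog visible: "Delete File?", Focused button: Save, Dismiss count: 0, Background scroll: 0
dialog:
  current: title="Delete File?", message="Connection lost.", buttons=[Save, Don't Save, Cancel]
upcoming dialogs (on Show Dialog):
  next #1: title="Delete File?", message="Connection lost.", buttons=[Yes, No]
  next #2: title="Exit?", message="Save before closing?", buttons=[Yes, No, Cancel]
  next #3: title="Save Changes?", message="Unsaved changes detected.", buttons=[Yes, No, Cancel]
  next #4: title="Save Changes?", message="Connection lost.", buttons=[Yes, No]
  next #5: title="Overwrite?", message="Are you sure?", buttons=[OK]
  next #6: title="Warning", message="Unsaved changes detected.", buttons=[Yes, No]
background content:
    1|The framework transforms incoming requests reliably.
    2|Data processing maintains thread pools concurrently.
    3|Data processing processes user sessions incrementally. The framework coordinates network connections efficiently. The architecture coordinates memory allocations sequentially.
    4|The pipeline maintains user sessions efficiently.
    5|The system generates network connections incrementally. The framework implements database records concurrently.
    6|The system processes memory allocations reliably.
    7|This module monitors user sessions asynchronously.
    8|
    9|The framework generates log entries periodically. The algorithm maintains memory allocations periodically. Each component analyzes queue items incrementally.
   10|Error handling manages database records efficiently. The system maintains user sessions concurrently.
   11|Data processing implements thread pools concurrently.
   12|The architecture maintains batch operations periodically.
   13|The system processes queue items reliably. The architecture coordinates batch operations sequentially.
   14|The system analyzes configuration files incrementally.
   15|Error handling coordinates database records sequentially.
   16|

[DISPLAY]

The framework transforms incoming requests reliabl
Data processing maintains thread pools concurrentl
Data processing processes user sessions incrementa
The pipeline maintains user sessions efficiently. 
The system generates network connections increment
The system processes memory allocations reliably. 
This module monitors user sessions asynchronously.
         ┌──────────────────────────────┐         
The frame│         Delete File?         │dically. 
Error han│       Connection lost.       │fficientl
Data proc│ [Save]  Don't Save   Cancel  │oncurrent
The archi└──────────────────────────────┘ns period
The system processes queue items reliably. The arc
The system analyzes configuration files incrementa
Error handling coordinates database records sequen
                                                  
                                                  
                                                  
                                                  
                                                  


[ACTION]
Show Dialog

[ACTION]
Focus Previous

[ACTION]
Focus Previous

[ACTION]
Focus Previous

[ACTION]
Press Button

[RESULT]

The framework transforms incoming requests reliabl
Data processing maintains thread pools concurrentl
Data processing processes user sessions incrementa
The pipeline maintains user sessions efficiently. 
The system generates network connections increment
The system processes memory allocations reliably. 
This module monitors user sessions asynchronously.
                                                  
The framework generates log entries periodically. 
Error handling manages database records efficientl
Data processing implements thread pools concurrent
The architecture maintains batch operations period
The system processes queue items reliably. The arc
The system analyzes configuration files incrementa
Error handling coordinates database records sequen
                                                  
                                                  
                                                  
                                                  
                                                  


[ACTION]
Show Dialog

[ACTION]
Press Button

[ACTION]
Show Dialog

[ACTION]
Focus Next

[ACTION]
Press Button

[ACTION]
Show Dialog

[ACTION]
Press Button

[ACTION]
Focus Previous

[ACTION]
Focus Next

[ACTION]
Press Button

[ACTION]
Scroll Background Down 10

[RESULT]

Data processing implements thread pools concurrent
The architecture maintains batch operations period
The system processes queue items reliably. The arc
The system analyzes configuration files incrementa
Error handling coordinates database records sequen
                                                  
                                                  
                                                  
                                                  
                                                  
                                                  
                                                  
                                                  
                                                  
                                                  
                                                  
                                                  
                                                  
                                                  
                                                  


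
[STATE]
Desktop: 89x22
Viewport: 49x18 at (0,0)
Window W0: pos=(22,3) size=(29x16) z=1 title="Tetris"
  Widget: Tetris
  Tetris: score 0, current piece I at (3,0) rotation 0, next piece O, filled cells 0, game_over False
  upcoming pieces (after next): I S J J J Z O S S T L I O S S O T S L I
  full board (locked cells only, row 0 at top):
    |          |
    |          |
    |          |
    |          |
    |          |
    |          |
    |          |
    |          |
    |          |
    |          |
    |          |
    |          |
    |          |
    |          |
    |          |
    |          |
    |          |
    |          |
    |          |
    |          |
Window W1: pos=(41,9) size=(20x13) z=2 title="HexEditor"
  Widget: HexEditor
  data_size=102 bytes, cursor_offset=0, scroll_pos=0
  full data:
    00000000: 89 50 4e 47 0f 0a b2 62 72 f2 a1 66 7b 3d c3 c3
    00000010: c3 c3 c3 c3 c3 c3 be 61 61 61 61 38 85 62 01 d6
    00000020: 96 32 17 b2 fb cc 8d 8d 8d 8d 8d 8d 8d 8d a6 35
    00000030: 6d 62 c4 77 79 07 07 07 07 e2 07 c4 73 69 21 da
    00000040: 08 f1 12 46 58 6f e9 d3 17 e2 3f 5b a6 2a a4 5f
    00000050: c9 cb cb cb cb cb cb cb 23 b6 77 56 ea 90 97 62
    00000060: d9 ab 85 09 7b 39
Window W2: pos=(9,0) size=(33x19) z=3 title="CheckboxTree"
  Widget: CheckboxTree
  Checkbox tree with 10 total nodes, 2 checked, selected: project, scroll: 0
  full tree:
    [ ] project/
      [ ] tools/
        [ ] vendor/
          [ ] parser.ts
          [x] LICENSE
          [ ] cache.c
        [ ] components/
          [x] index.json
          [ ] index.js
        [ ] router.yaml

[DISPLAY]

         ┏━━━━━━━━━━━━━━━━━━━━━━━━━━━━━━━┓       
         ┃ CheckboxTree                  ┃       
         ┠───────────────────────────────┨       
         ┃>[-] project/                  ┃━━━━━━━
         ┃   [-] tools/                  ┃       
         ┃     [-] vendor/               ┃───────
         ┃       [ ] parser.ts           ┃       
         ┃       [x] LICENSE             ┃       
         ┃       [ ] cache.c             ┃       
         ┃     [-] components/           ┃━━━━━━━
         ┃       [x] index.json          ┃ HexEdi
         ┃       [ ] index.js            ┃───────
         ┃     [ ] router.yaml           ┃0000000
         ┃                               ┃0000001
         ┃                               ┃0000002
         ┃                               ┃0000003
         ┃                               ┃0000004
         ┃                               ┃0000005


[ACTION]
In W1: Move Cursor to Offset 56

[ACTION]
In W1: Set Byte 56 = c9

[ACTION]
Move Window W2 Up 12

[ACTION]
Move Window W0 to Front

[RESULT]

         ┏━━━━━━━━━━━━━━━━━━━━━━━━━━━━━━━┓       
         ┃ CheckboxTree                  ┃       
         ┠───────────────────────────────┨       
         ┃>[-] project┏━━━━━━━━━━━━━━━━━━━━━━━━━━
         ┃   [-] tools┃ Tetris                   
         ┃     [-] ven┠──────────────────────────
         ┃       [ ] p┃          │Next:          
         ┃       [x] L┃          │▓▓             
         ┃       [ ] c┃          │▓▓             
         ┃     [-] com┃          │               
         ┃       [x] i┃          │               
         ┃       [ ] i┃          │               
         ┃     [ ] rou┃          │Score:         
         ┃            ┃          │0              
         ┃            ┃          │               
         ┃            ┃          │               
         ┃            ┃          │               
         ┃            ┃          │               


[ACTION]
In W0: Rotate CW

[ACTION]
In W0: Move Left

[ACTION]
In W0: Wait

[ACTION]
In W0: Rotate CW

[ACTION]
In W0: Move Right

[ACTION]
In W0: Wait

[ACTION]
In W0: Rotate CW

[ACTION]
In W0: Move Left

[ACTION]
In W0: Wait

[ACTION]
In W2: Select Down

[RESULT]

         ┏━━━━━━━━━━━━━━━━━━━━━━━━━━━━━━━┓       
         ┃ CheckboxTree                  ┃       
         ┠───────────────────────────────┨       
         ┃ [-] project┏━━━━━━━━━━━━━━━━━━━━━━━━━━
         ┃>  [-] tools┃ Tetris                   
         ┃     [-] ven┠──────────────────────────
         ┃       [ ] p┃          │Next:          
         ┃       [x] L┃          │▓▓             
         ┃       [ ] c┃          │▓▓             
         ┃     [-] com┃          │               
         ┃       [x] i┃          │               
         ┃       [ ] i┃          │               
         ┃     [ ] rou┃          │Score:         
         ┃            ┃          │0              
         ┃            ┃          │               
         ┃            ┃          │               
         ┃            ┃          │               
         ┃            ┃          │               


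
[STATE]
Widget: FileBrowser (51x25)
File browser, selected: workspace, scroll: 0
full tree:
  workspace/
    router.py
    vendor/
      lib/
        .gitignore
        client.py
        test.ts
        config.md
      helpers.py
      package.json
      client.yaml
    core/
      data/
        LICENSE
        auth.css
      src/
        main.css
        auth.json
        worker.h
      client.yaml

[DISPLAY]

> [-] workspace/                                   
    router.py                                      
    [+] vendor/                                    
    [+] core/                                      
                                                   
                                                   
                                                   
                                                   
                                                   
                                                   
                                                   
                                                   
                                                   
                                                   
                                                   
                                                   
                                                   
                                                   
                                                   
                                                   
                                                   
                                                   
                                                   
                                                   
                                                   


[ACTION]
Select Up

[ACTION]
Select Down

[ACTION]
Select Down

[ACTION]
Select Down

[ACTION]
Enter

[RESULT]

  [-] workspace/                                   
    router.py                                      
    [+] vendor/                                    
  > [-] core/                                      
      [+] data/                                    
      [+] src/                                     
      client.yaml                                  
                                                   
                                                   
                                                   
                                                   
                                                   
                                                   
                                                   
                                                   
                                                   
                                                   
                                                   
                                                   
                                                   
                                                   
                                                   
                                                   
                                                   
                                                   


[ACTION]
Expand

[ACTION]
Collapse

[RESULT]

  [-] workspace/                                   
    router.py                                      
    [+] vendor/                                    
  > [+] core/                                      
                                                   
                                                   
                                                   
                                                   
                                                   
                                                   
                                                   
                                                   
                                                   
                                                   
                                                   
                                                   
                                                   
                                                   
                                                   
                                                   
                                                   
                                                   
                                                   
                                                   
                                                   
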